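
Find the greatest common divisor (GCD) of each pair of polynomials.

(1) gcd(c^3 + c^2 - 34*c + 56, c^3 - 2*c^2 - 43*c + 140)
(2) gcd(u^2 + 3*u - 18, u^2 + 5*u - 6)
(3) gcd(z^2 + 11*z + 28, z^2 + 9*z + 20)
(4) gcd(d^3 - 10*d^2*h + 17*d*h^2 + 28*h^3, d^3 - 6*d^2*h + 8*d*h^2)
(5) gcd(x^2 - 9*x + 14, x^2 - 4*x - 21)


(1) = gcd((c - 4)*(c - 2)*(c + 7), (c - 5)*(c - 4)*(c + 7)) = c^2 + 3*c - 28
(2) = u + 6
(3) = z + 4
(4) = d - 4*h
(5) = x - 7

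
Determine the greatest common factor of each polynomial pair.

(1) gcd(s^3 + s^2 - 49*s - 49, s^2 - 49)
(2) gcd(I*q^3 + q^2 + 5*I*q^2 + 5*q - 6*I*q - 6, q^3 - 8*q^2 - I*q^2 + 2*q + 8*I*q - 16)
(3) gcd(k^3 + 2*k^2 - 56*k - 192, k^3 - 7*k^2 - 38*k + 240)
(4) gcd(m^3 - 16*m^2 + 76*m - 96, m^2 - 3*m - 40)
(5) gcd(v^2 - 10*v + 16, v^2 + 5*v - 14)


(1) = gcd((s - 7)*(s + 1)*(s + 7), (s - 7)*(s + 7)) = s^2 - 49
(2) = gcd((q + 6)*(q - I)*(I*q - I), (q - 8)*(q - 2*I)*(q + I)) = 1
(3) = gcd((k - 8)*(k + 4)*(k + 6), (k - 8)*(k - 5)*(k + 6)) = k^2 - 2*k - 48
(4) = m - 8
(5) = v - 2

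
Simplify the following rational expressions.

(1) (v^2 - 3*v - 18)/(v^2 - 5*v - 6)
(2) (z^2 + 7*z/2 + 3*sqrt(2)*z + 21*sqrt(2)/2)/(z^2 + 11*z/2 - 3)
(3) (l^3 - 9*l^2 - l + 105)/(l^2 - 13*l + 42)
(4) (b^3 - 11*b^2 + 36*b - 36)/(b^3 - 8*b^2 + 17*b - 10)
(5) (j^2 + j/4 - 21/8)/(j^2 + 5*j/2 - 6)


(1) = (v + 3)/(v + 1)
(2) = (4*z^2 + z*(14 + 12*sqrt(2)) + 42*sqrt(2))/(4*z^2 + 22*z - 12)
(3) = (l^2 - 2*l - 15)/(l - 6)
(4) = (b^2 - 9*b + 18)/(b^2 - 6*b + 5)
(5) = (4*j + 7)/(4*j + 16)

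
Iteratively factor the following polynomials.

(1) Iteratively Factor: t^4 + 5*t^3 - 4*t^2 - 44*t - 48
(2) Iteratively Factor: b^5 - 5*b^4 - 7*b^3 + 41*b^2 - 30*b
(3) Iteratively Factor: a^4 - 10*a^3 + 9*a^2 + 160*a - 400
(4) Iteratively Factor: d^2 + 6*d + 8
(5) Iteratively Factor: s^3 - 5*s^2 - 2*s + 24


(1) = (t + 4)*(t^3 + t^2 - 8*t - 12) = (t + 2)*(t + 4)*(t^2 - t - 6) = (t - 3)*(t + 2)*(t + 4)*(t + 2)
(2) = (b - 2)*(b^4 - 3*b^3 - 13*b^2 + 15*b) = b*(b - 2)*(b^3 - 3*b^2 - 13*b + 15) = b*(b - 5)*(b - 2)*(b^2 + 2*b - 3) = b*(b - 5)*(b - 2)*(b - 1)*(b + 3)
(3) = (a - 5)*(a^3 - 5*a^2 - 16*a + 80) = (a - 5)^2*(a^2 - 16) = (a - 5)^2*(a - 4)*(a + 4)
(4) = (d + 4)*(d + 2)
(5) = (s + 2)*(s^2 - 7*s + 12) = (s - 4)*(s + 2)*(s - 3)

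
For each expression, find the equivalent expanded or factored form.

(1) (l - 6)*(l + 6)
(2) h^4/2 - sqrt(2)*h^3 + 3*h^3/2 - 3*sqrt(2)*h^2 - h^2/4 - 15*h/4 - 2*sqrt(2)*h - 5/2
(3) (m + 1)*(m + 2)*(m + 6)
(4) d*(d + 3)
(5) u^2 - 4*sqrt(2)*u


(1) = l^2 - 36
(2) = (h/2 + 1)*(h + 1)*(h - 5*sqrt(2)/2)*(h + sqrt(2)/2)
(3) = m^3 + 9*m^2 + 20*m + 12
(4) = d^2 + 3*d
(5) = u*(u - 4*sqrt(2))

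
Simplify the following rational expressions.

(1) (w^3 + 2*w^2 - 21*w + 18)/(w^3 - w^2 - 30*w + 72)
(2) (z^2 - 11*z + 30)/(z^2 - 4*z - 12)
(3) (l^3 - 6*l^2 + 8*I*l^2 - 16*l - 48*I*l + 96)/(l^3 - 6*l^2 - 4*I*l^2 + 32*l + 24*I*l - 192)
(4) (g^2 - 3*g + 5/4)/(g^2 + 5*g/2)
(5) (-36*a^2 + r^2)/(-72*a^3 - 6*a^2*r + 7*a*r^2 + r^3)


(1) = (w - 1)/(w - 4)
(2) = (z - 5)/(z + 2)
(3) = (l + 4*I)/(l - 8*I)
(4) = (4*g^2 - 12*g + 5)/(4*g^2 + 10*g)
(5) = (-6*a + r)/(-12*a^2 + a*r + r^2)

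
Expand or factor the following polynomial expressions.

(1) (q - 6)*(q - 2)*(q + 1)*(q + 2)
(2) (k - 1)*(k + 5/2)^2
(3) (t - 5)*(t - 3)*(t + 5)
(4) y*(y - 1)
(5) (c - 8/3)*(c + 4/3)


(1) = q^4 - 5*q^3 - 10*q^2 + 20*q + 24
(2) = k^3 + 4*k^2 + 5*k/4 - 25/4
(3) = t^3 - 3*t^2 - 25*t + 75
(4) = y^2 - y
(5) = c^2 - 4*c/3 - 32/9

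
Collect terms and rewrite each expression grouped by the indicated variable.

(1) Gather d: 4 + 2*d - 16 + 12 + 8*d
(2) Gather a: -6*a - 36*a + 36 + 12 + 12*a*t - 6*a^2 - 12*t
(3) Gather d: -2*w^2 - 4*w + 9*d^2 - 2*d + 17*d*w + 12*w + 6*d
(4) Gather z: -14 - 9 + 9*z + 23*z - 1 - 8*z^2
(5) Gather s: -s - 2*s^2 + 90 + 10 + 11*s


(1) = 10*d
(2) = -6*a^2 + a*(12*t - 42) - 12*t + 48
(3) = 9*d^2 + d*(17*w + 4) - 2*w^2 + 8*w
(4) = -8*z^2 + 32*z - 24
(5) = -2*s^2 + 10*s + 100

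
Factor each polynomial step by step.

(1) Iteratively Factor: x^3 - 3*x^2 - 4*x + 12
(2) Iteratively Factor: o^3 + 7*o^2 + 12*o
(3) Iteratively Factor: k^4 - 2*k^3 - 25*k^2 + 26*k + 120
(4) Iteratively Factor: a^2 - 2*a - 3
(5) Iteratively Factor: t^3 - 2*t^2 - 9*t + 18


(1) = (x - 3)*(x^2 - 4) = (x - 3)*(x - 2)*(x + 2)
(2) = (o + 3)*(o^2 + 4*o) = o*(o + 3)*(o + 4)
(3) = (k - 3)*(k^3 + k^2 - 22*k - 40) = (k - 3)*(k + 2)*(k^2 - k - 20) = (k - 5)*(k - 3)*(k + 2)*(k + 4)
(4) = (a + 1)*(a - 3)
(5) = (t - 3)*(t^2 + t - 6) = (t - 3)*(t - 2)*(t + 3)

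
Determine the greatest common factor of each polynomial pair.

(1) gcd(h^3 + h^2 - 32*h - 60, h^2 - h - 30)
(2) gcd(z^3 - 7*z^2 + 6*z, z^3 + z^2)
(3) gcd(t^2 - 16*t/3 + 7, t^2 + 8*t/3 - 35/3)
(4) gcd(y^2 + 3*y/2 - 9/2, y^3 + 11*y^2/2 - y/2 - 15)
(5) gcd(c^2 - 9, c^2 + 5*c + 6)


(1) = h^2 - h - 30
(2) = z
(3) = gcd((t - 3)*(t - 7/3), (t - 7/3)*(t + 5)) = t - 7/3
(4) = y - 3/2
(5) = gcd((c - 3)*(c + 3), (c + 2)*(c + 3)) = c + 3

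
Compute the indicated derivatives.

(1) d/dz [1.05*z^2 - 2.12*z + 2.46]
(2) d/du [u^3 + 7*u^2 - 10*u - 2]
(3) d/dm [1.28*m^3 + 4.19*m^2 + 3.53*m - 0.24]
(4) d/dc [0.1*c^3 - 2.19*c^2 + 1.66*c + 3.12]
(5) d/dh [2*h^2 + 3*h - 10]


(1) = 2.1*z - 2.12
(2) = 3*u^2 + 14*u - 10
(3) = 3.84*m^2 + 8.38*m + 3.53
(4) = 0.3*c^2 - 4.38*c + 1.66
(5) = 4*h + 3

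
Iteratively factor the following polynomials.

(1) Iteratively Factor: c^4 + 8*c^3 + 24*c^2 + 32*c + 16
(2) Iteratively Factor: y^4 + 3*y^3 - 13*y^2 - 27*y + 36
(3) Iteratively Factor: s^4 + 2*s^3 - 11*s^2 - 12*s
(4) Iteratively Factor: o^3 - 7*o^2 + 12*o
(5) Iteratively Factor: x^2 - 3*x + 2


(1) = (c + 2)*(c^3 + 6*c^2 + 12*c + 8) = (c + 2)^2*(c^2 + 4*c + 4) = (c + 2)^3*(c + 2)
(2) = (y + 4)*(y^3 - y^2 - 9*y + 9) = (y + 3)*(y + 4)*(y^2 - 4*y + 3) = (y - 3)*(y + 3)*(y + 4)*(y - 1)
(3) = (s + 1)*(s^3 + s^2 - 12*s) = s*(s + 1)*(s^2 + s - 12) = s*(s - 3)*(s + 1)*(s + 4)
(4) = (o)*(o^2 - 7*o + 12) = o*(o - 3)*(o - 4)
(5) = (x - 1)*(x - 2)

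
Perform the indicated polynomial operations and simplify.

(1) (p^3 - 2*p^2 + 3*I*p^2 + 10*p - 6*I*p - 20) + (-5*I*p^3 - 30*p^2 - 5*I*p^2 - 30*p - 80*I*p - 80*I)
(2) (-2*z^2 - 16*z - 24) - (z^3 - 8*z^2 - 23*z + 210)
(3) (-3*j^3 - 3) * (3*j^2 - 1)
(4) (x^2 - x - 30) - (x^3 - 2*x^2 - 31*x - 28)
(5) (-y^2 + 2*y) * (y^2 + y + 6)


(1) = p^3 - 5*I*p^3 - 32*p^2 - 2*I*p^2 - 20*p - 86*I*p - 20 - 80*I
(2) = -z^3 + 6*z^2 + 7*z - 234
(3) = -9*j^5 + 3*j^3 - 9*j^2 + 3
(4) = -x^3 + 3*x^2 + 30*x - 2
(5) = -y^4 + y^3 - 4*y^2 + 12*y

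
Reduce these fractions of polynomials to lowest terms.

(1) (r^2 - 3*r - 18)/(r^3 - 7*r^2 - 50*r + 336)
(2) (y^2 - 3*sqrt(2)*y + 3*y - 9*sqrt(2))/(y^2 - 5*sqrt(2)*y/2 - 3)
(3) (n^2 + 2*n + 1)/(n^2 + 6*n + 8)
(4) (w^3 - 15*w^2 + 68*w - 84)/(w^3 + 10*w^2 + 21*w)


(1) = (r + 3)/(r^2 - r - 56)
(2) = (2*y + 6)/(2*y + sqrt(2))
(3) = (n^2 + 2*n + 1)/(n^2 + 6*n + 8)
(4) = (w^3 - 15*w^2 + 68*w - 84)/(w^3 + 10*w^2 + 21*w)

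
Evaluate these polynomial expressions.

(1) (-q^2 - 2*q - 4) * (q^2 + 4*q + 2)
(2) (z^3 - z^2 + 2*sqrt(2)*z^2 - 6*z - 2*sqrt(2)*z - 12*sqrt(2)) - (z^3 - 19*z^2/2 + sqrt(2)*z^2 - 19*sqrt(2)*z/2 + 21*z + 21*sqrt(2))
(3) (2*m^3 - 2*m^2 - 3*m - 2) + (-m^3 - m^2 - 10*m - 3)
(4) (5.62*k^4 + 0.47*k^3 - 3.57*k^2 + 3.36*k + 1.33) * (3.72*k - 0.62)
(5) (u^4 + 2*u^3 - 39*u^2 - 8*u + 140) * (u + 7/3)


(1) = -q^4 - 6*q^3 - 14*q^2 - 20*q - 8
(2) = sqrt(2)*z^2 + 17*z^2/2 - 27*z + 15*sqrt(2)*z/2 - 33*sqrt(2)
(3) = m^3 - 3*m^2 - 13*m - 5
(4) = 20.9064*k^5 - 1.736*k^4 - 13.5718*k^3 + 14.7126*k^2 + 2.8644*k - 0.8246
(5) = u^5 + 13*u^4/3 - 103*u^3/3 - 99*u^2 + 364*u/3 + 980/3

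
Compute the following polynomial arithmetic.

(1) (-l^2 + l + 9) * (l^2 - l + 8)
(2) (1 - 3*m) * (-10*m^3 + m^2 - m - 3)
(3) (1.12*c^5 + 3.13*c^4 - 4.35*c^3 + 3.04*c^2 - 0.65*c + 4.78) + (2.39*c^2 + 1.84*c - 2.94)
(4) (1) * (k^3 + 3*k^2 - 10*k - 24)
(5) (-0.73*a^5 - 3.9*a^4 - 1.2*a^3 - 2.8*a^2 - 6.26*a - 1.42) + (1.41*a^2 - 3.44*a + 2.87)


(1) = -l^4 + 2*l^3 - l + 72
(2) = 30*m^4 - 13*m^3 + 4*m^2 + 8*m - 3
(3) = 1.12*c^5 + 3.13*c^4 - 4.35*c^3 + 5.43*c^2 + 1.19*c + 1.84
(4) = k^3 + 3*k^2 - 10*k - 24
(5) = -0.73*a^5 - 3.9*a^4 - 1.2*a^3 - 1.39*a^2 - 9.7*a + 1.45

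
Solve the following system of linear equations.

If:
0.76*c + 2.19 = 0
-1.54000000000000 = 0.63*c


Then:
No Solution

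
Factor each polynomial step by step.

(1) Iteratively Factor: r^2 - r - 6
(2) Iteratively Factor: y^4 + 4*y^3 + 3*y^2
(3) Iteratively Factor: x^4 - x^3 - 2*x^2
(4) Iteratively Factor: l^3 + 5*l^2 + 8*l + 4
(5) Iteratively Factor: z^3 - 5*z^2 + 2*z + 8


(1) = (r + 2)*(r - 3)
(2) = (y)*(y^3 + 4*y^2 + 3*y) = y*(y + 3)*(y^2 + y) = y*(y + 1)*(y + 3)*(y)
(3) = (x - 2)*(x^3 + x^2) = x*(x - 2)*(x^2 + x) = x^2*(x - 2)*(x + 1)
(4) = (l + 2)*(l^2 + 3*l + 2) = (l + 1)*(l + 2)*(l + 2)
(5) = (z + 1)*(z^2 - 6*z + 8) = (z - 2)*(z + 1)*(z - 4)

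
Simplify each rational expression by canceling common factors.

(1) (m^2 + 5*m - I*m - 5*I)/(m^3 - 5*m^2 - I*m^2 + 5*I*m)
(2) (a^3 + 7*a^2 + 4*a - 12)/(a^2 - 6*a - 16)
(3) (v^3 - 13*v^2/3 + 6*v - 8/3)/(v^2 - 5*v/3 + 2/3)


(1) = (m + 5)/(m^2 - 5*m)
(2) = (a^2 + 5*a - 6)/(a - 8)
(3) = (3*v^2 - 10*v + 8)/(3*v - 2)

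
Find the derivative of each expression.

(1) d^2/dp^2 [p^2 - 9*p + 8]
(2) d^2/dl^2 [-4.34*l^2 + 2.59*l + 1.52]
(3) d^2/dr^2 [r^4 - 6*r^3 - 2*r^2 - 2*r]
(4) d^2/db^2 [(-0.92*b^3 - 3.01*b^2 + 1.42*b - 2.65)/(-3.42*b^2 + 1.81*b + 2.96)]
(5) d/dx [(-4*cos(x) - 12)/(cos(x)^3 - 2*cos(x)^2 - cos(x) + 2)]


(1) = 2
(2) = -8.68000000000000
(3) = 12*r^2 - 36*r - 4
(4) = (28.70194*b^3 + 398.371704*b^2 - 136.309812*b + 138.976706)/(40.001688*b^6 - 63.511452*b^5 - 70.251246*b^4 + 104.008211*b^3 + 60.802248*b^2 - 47.575488*b - 25.934336)
(5) = 2*(21*cos(x) - 7*cos(2*x) - cos(3*x) + 3)/((cos(x) - 2)^2*sin(x)^3)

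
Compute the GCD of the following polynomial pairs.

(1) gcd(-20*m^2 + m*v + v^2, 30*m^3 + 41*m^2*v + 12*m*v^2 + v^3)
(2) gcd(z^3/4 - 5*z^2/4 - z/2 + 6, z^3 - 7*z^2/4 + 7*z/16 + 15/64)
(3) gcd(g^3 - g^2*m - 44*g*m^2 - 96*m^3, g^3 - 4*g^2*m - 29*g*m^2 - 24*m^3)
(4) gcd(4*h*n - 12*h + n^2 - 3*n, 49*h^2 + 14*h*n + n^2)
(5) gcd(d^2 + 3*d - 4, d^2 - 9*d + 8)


(1) = gcd((-4*m + v)*(5*m + v), (m + v)*(5*m + v)*(6*m + v)) = 5*m + v
(2) = 1
(3) = gcd((g - 8*m)*(g + 3*m)*(g + 4*m), (g - 8*m)*(g + m)*(g + 3*m)) = g^2 - 5*g*m - 24*m^2
(4) = gcd((4*h + n)*(n - 3), (7*h + n)^2) = 1
(5) = gcd((d - 1)*(d + 4), (d - 8)*(d - 1)) = d - 1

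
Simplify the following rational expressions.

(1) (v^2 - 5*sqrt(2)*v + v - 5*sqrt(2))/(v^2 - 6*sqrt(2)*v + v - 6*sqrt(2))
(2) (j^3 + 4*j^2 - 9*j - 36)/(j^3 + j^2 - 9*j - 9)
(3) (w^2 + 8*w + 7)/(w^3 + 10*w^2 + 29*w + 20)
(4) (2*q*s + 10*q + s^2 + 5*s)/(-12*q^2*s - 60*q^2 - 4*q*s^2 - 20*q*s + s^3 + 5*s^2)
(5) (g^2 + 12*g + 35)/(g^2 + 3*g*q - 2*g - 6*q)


(1) = (v - 5*sqrt(2))/(v - 6*sqrt(2))
(2) = (j + 4)/(j + 1)
(3) = (w + 7)/(w^2 + 9*w + 20)
(4) = -1/(6*q - s)
(5) = (g^2 + 12*g + 35)/(g^2 + 3*g*q - 2*g - 6*q)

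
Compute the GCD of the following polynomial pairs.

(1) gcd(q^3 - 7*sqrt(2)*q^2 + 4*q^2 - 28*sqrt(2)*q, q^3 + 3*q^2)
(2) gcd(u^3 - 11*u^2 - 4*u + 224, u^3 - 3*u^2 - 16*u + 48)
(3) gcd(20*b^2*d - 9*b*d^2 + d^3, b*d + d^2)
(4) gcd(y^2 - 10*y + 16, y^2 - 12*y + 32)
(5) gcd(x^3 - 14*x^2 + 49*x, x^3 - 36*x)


(1) = q
(2) = gcd((u - 8)*(u - 7)*(u + 4), (u - 4)*(u - 3)*(u + 4)) = u + 4
(3) = d
(4) = y - 8
(5) = x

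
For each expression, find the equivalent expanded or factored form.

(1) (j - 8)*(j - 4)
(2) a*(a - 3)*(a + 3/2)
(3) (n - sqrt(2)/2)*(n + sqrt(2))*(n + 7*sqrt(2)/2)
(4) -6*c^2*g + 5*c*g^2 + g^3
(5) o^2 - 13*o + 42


(1) = j^2 - 12*j + 32
(2) = a^3 - 3*a^2/2 - 9*a/2
(3) = n^3 + 4*sqrt(2)*n^2 + 5*n/2 - 7*sqrt(2)/2
(4) = g*(-c + g)*(6*c + g)
(5) = (o - 7)*(o - 6)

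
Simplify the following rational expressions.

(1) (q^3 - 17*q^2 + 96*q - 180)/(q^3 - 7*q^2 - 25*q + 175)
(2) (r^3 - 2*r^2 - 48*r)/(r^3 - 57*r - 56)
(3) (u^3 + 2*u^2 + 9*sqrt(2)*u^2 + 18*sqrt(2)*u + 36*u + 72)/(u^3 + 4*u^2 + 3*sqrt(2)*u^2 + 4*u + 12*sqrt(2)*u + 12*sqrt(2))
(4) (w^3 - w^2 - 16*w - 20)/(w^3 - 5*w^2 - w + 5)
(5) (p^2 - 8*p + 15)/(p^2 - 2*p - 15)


(1) = (q^2 - 12*q + 36)/(q^2 - 2*q - 35)
(2) = (r^2 + 6*r)/(r^2 + 8*r + 7)
(3) = (u + 6*sqrt(2))/(u + 2)
(4) = (w^2 + 4*w + 4)/(w^2 - 1)
(5) = (p - 3)/(p + 3)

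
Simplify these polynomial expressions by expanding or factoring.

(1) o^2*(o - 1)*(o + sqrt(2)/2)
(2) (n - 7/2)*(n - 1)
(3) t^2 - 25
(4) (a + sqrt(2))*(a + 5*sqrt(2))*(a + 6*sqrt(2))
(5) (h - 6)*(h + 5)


(1) = o^4 - o^3 + sqrt(2)*o^3/2 - sqrt(2)*o^2/2
(2) = n^2 - 9*n/2 + 7/2
(3) = (t - 5)*(t + 5)
(4) = a^3 + 12*sqrt(2)*a^2 + 82*a + 60*sqrt(2)
(5) = h^2 - h - 30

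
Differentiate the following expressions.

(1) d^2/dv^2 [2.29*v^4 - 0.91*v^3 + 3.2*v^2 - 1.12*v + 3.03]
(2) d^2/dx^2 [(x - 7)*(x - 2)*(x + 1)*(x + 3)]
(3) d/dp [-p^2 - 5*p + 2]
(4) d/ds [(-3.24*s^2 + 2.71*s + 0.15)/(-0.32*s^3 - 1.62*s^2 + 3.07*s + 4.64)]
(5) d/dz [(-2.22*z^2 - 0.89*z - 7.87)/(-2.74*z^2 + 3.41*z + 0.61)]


(1) = 27.48*v^2 - 5.46*v + 6.4
(2) = 12*x^2 - 30*x - 38
(3) = -2*p - 5
(4) = (-1.0368*s^4 + 1.7344*s^3 - 5.4126*s^2 - 29.5812*s + 12.1139)/(0.1024*s^6 + 1.0368*s^5 + 0.6596*s^4 - 12.9164*s^3 - 5.6087*s^2 + 28.4896*s + 21.5296)
(5) = (-10.0088*z^2 - 45.836*z + 26.2938)/(7.5076*z^4 - 18.6868*z^3 + 8.2853*z^2 + 4.1602*z + 0.3721)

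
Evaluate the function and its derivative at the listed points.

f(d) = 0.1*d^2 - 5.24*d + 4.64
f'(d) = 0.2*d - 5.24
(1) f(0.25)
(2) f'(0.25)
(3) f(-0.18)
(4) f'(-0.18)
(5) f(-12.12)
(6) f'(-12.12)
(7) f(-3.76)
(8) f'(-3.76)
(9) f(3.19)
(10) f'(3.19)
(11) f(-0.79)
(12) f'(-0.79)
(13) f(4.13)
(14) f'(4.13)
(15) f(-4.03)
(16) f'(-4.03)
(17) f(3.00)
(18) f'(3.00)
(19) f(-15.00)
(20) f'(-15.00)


(1) = 3.34
(2) = -5.19
(3) = 5.59
(4) = -5.28
(5) = 82.84
(6) = -7.66
(7) = 25.76
(8) = -5.99
(9) = -11.06
(10) = -4.60
(11) = 8.84
(12) = -5.40
(13) = -15.30
(14) = -4.41
(15) = 27.38
(16) = -6.05
(17) = -10.18
(18) = -4.64
(19) = 105.74
(20) = -8.24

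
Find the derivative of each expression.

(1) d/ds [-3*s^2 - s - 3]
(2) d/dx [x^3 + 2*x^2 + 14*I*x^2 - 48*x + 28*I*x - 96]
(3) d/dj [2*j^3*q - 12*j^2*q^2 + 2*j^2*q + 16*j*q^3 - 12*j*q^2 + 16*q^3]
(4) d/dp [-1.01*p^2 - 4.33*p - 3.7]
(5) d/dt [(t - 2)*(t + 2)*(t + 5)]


(1) = -6*s - 1
(2) = 3*x^2 + x*(4 + 28*I) - 48 + 28*I
(3) = 2*q*(3*j^2 - 12*j*q + 2*j + 8*q^2 - 6*q)
(4) = -2.02*p - 4.33
(5) = 3*t^2 + 10*t - 4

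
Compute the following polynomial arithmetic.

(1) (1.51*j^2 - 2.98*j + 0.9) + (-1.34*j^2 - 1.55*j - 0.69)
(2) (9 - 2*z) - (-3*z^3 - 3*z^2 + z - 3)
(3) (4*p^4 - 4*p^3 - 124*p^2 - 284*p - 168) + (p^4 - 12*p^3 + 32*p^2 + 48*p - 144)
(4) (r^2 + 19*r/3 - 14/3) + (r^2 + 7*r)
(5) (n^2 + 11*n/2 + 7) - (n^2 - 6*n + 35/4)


(1) = 0.17*j^2 - 4.53*j + 0.21
(2) = 3*z^3 + 3*z^2 - 3*z + 12
(3) = 5*p^4 - 16*p^3 - 92*p^2 - 236*p - 312
(4) = 2*r^2 + 40*r/3 - 14/3
(5) = 23*n/2 - 7/4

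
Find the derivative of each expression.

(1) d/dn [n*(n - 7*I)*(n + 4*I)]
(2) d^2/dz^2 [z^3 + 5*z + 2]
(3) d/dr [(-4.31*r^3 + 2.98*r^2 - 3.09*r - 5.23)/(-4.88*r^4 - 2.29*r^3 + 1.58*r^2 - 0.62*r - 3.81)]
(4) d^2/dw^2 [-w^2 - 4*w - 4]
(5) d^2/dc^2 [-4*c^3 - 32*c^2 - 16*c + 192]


(1) = 3*n^2 - 6*I*n + 28
(2) = 6*z
(3) = (-21.0328*r^6 + 29.0848*r^5 - 45.2232*r^4 - 110.8974*r^3 + 16.3678*r^2 - 6.1808*r + 8.5303)/(23.8144*r^8 + 22.3504*r^7 - 10.1767*r^6 - 1.1852*r^5 + 42.5216*r^4 + 15.4906*r^3 - 11.6552*r^2 + 4.7244*r + 14.5161)
(4) = -2
(5) = -24*c - 64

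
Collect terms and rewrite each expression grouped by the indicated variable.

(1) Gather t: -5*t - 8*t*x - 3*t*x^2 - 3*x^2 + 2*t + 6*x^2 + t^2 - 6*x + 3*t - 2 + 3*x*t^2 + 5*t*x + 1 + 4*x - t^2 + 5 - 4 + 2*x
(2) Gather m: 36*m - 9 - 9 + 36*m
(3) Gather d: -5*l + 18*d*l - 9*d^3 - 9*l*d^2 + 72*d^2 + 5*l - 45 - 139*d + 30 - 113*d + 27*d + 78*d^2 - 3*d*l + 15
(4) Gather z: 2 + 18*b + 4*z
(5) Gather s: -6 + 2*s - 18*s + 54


(1) = 3*t^2*x + t*(-3*x^2 - 3*x) + 3*x^2
(2) = 72*m - 18
(3) = -9*d^3 + d^2*(150 - 9*l) + d*(15*l - 225)
(4) = 18*b + 4*z + 2
(5) = 48 - 16*s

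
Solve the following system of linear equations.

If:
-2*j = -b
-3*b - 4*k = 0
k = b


Then:
b = 0
j = 0
k = 0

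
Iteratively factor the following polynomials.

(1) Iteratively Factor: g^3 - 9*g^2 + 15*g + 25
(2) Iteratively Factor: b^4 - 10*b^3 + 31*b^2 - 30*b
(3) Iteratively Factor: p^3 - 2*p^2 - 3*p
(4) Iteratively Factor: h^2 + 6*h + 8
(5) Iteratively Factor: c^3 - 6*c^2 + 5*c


(1) = (g + 1)*(g^2 - 10*g + 25) = (g - 5)*(g + 1)*(g - 5)
(2) = (b - 3)*(b^3 - 7*b^2 + 10*b) = b*(b - 3)*(b^2 - 7*b + 10) = b*(b - 3)*(b - 2)*(b - 5)
(3) = (p)*(p^2 - 2*p - 3) = p*(p + 1)*(p - 3)
(4) = (h + 4)*(h + 2)
(5) = (c - 5)*(c^2 - c) = c*(c - 5)*(c - 1)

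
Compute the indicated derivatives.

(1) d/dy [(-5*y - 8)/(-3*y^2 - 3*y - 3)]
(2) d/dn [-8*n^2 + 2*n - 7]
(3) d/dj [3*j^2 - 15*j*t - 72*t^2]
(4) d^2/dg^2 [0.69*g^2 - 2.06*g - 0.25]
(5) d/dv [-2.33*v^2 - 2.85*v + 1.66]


(1) = (5*y^2 + 5*y - (2*y + 1)*(5*y + 8) + 5)/(3*(y^2 + y + 1)^2)
(2) = 2 - 16*n
(3) = 6*j - 15*t
(4) = 1.38000000000000
(5) = -4.66*v - 2.85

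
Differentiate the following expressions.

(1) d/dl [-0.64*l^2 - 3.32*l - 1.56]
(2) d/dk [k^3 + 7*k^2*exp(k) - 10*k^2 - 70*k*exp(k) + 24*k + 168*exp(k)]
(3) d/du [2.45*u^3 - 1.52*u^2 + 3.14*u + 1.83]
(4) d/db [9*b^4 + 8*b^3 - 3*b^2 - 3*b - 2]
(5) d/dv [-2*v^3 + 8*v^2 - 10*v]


(1) = -1.28*l - 3.32
(2) = 7*k^2*exp(k) + 3*k^2 - 56*k*exp(k) - 20*k + 98*exp(k) + 24
(3) = 7.35*u^2 - 3.04*u + 3.14
(4) = 36*b^3 + 24*b^2 - 6*b - 3
(5) = -6*v^2 + 16*v - 10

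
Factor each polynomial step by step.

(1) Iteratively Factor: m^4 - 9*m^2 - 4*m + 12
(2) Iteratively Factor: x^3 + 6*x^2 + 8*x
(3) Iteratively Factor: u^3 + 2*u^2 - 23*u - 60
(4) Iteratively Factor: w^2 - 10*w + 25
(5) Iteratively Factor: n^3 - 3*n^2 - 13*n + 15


(1) = (m - 3)*(m^3 + 3*m^2 - 4) = (m - 3)*(m - 1)*(m^2 + 4*m + 4) = (m - 3)*(m - 1)*(m + 2)*(m + 2)
(2) = (x)*(x^2 + 6*x + 8) = x*(x + 4)*(x + 2)
(3) = (u - 5)*(u^2 + 7*u + 12) = (u - 5)*(u + 4)*(u + 3)
(4) = (w - 5)*(w - 5)
(5) = (n - 1)*(n^2 - 2*n - 15) = (n - 5)*(n - 1)*(n + 3)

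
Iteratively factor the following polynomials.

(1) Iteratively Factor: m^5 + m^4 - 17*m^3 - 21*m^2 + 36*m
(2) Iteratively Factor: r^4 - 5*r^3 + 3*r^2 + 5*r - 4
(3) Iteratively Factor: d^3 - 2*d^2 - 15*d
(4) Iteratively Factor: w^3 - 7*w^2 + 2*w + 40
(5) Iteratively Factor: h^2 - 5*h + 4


(1) = (m + 3)*(m^4 - 2*m^3 - 11*m^2 + 12*m) = m*(m + 3)*(m^3 - 2*m^2 - 11*m + 12) = m*(m - 4)*(m + 3)*(m^2 + 2*m - 3) = m*(m - 4)*(m - 1)*(m + 3)*(m + 3)
(2) = (r + 1)*(r^3 - 6*r^2 + 9*r - 4) = (r - 1)*(r + 1)*(r^2 - 5*r + 4) = (r - 1)^2*(r + 1)*(r - 4)
(3) = (d)*(d^2 - 2*d - 15) = d*(d - 5)*(d + 3)
(4) = (w - 5)*(w^2 - 2*w - 8) = (w - 5)*(w + 2)*(w - 4)
(5) = (h - 1)*(h - 4)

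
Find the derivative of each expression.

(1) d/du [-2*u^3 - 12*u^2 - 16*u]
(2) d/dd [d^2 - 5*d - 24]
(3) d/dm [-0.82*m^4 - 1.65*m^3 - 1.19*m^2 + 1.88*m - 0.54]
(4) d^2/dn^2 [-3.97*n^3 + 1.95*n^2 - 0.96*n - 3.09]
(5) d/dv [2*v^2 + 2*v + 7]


(1) = -6*u^2 - 24*u - 16
(2) = 2*d - 5
(3) = -3.28*m^3 - 4.95*m^2 - 2.38*m + 1.88
(4) = 3.9 - 23.82*n
(5) = 4*v + 2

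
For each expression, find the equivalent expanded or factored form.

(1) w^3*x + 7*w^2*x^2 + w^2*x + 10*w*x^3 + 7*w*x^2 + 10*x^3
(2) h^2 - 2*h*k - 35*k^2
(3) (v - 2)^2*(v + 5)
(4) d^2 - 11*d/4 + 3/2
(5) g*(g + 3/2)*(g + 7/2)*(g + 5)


(1) = (w + 2*x)*(w + 5*x)*(w*x + x)
(2) = (h - 7*k)*(h + 5*k)
(3) = v^3 + v^2 - 16*v + 20
(4) = (d - 2)*(d - 3/4)
(5) = g^4 + 10*g^3 + 121*g^2/4 + 105*g/4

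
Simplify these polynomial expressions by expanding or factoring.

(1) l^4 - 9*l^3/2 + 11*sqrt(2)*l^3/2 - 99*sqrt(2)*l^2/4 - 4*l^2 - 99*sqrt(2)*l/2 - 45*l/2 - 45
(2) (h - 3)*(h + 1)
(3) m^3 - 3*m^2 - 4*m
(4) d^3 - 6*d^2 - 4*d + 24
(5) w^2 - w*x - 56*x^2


(1) = (l - 6)*(l + 3/2)*(l + sqrt(2)/2)*(l + 5*sqrt(2))
(2) = h^2 - 2*h - 3
(3) = m*(m - 4)*(m + 1)
(4) = (d - 6)*(d - 2)*(d + 2)
(5) = (w - 8*x)*(w + 7*x)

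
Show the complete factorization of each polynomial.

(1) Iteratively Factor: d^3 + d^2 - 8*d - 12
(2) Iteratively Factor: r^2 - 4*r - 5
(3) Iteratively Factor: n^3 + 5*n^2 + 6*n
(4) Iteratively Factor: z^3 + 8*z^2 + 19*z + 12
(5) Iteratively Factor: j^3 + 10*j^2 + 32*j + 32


(1) = (d - 3)*(d^2 + 4*d + 4) = (d - 3)*(d + 2)*(d + 2)
(2) = (r + 1)*(r - 5)
(3) = (n + 2)*(n^2 + 3*n) = (n + 2)*(n + 3)*(n)
(4) = (z + 4)*(z^2 + 4*z + 3) = (z + 1)*(z + 4)*(z + 3)
(5) = (j + 2)*(j^2 + 8*j + 16) = (j + 2)*(j + 4)*(j + 4)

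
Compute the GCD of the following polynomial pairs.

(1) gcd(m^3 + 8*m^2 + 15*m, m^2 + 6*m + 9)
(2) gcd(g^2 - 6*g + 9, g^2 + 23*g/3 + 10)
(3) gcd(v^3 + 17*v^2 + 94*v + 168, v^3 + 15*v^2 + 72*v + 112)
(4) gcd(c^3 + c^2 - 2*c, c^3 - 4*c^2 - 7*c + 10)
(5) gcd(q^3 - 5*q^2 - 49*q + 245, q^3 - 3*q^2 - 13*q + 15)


(1) = m + 3
(2) = gcd((g - 3)^2, (g + 5/3)*(g + 6)) = 1
(3) = v^2 + 11*v + 28
(4) = c^2 + c - 2
(5) = q - 5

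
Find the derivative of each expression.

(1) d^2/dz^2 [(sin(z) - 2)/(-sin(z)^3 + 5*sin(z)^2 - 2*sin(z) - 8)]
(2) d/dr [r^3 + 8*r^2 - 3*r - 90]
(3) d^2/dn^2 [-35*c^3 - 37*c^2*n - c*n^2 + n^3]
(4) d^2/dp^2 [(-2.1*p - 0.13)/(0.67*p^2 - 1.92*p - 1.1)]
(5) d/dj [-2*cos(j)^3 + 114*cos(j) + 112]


(1) = (4*sin(z)^3 - 13*sin(z)^2 + 32*sin(z) - 26)/((sin(z) - 4)^3*(sin(z) + 1)^2)
(2) = 3*r^2 + 16*r - 3
(3) = -2*c + 6*n
(4) = ((1.34*p - 1.92)*(2.1*p + 0.13)*(2.68*p - 3.84) + (8.442*p - 7.8898)*(-0.67*p^2 + 1.92*p + 1.1))/(-0.67*p^2 + 1.92*p + 1.1)^3
(5) = 6*(cos(j)^2 - 19)*sin(j)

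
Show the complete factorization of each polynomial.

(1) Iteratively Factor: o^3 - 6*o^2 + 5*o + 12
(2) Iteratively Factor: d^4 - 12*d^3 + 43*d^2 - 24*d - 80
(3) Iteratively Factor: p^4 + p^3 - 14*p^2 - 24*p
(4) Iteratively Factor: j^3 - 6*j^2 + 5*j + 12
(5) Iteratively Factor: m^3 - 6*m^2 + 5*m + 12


(1) = (o - 4)*(o^2 - 2*o - 3) = (o - 4)*(o + 1)*(o - 3)
(2) = (d - 5)*(d^3 - 7*d^2 + 8*d + 16) = (d - 5)*(d - 4)*(d^2 - 3*d - 4) = (d - 5)*(d - 4)^2*(d + 1)
(3) = (p + 3)*(p^3 - 2*p^2 - 8*p) = (p + 2)*(p + 3)*(p^2 - 4*p) = (p - 4)*(p + 2)*(p + 3)*(p)
(4) = (j - 4)*(j^2 - 2*j - 3) = (j - 4)*(j - 3)*(j + 1)
(5) = (m + 1)*(m^2 - 7*m + 12) = (m - 4)*(m + 1)*(m - 3)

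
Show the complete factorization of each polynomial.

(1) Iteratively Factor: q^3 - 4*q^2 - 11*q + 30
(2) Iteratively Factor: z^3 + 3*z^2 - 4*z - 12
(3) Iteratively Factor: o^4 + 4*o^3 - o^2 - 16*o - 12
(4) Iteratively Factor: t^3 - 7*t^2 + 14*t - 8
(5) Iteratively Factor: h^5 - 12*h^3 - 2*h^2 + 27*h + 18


(1) = (q - 2)*(q^2 - 2*q - 15) = (q - 5)*(q - 2)*(q + 3)
(2) = (z + 3)*(z^2 - 4) = (z - 2)*(z + 3)*(z + 2)
(3) = (o + 2)*(o^3 + 2*o^2 - 5*o - 6) = (o - 2)*(o + 2)*(o^2 + 4*o + 3) = (o - 2)*(o + 1)*(o + 2)*(o + 3)
(4) = (t - 2)*(t^2 - 5*t + 4) = (t - 4)*(t - 2)*(t - 1)
(5) = (h + 3)*(h^4 - 3*h^3 - 3*h^2 + 7*h + 6) = (h + 1)*(h + 3)*(h^3 - 4*h^2 + h + 6) = (h - 2)*(h + 1)*(h + 3)*(h^2 - 2*h - 3) = (h - 2)*(h + 1)^2*(h + 3)*(h - 3)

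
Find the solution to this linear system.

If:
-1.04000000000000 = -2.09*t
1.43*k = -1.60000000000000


Then:
k = -1.12
t = 0.50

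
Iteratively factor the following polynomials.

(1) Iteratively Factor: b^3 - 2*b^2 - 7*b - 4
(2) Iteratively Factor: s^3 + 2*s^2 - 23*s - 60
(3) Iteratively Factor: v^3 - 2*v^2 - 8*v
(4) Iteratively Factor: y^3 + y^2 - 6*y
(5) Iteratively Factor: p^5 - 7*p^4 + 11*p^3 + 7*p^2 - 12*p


(1) = (b + 1)*(b^2 - 3*b - 4) = (b - 4)*(b + 1)*(b + 1)
(2) = (s + 3)*(s^2 - s - 20) = (s - 5)*(s + 3)*(s + 4)
(3) = (v)*(v^2 - 2*v - 8) = v*(v - 4)*(v + 2)
(4) = (y + 3)*(y^2 - 2*y) = y*(y + 3)*(y - 2)
(5) = (p - 1)*(p^4 - 6*p^3 + 5*p^2 + 12*p) = (p - 1)*(p + 1)*(p^3 - 7*p^2 + 12*p) = (p - 4)*(p - 1)*(p + 1)*(p^2 - 3*p) = p*(p - 4)*(p - 1)*(p + 1)*(p - 3)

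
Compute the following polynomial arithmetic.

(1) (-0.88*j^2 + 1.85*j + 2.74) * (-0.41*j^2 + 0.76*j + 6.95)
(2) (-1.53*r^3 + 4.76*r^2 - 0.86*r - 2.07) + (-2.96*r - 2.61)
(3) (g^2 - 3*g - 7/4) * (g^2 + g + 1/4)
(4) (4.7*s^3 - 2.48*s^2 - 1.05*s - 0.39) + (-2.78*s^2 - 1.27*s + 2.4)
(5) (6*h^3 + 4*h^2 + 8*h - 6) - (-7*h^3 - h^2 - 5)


(1) = 0.3608*j^4 - 1.4273*j^3 - 5.8334*j^2 + 14.9399*j + 19.043
(2) = -1.53*r^3 + 4.76*r^2 - 3.82*r - 4.68
(3) = g^4 - 2*g^3 - 9*g^2/2 - 5*g/2 - 7/16
(4) = 4.7*s^3 - 5.26*s^2 - 2.32*s + 2.01
(5) = 13*h^3 + 5*h^2 + 8*h - 1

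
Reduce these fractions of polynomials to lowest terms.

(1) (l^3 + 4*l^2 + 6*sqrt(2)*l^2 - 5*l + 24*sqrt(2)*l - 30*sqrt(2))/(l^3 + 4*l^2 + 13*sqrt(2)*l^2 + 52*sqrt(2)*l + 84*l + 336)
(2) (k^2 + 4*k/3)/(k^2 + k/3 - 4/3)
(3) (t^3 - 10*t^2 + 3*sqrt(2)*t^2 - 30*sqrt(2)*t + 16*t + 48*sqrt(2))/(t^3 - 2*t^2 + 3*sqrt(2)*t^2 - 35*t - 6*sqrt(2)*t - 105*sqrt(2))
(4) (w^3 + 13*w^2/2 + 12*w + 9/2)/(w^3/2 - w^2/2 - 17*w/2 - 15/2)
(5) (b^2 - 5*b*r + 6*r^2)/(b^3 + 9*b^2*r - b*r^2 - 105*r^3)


(1) = (l^2 + 4*l - 5)/(l^2 + l*(4 + 7*sqrt(2)) + 28*sqrt(2))
(2) = k/(k - 1)
(3) = (t^2 - 10*t + 16)/(t^2 - 2*t - 35)
(4) = (2*w^2 + 7*w + 3)/(w^2 - 4*w - 5)
(5) = (b - 2*r)/(b^2 + 12*b*r + 35*r^2)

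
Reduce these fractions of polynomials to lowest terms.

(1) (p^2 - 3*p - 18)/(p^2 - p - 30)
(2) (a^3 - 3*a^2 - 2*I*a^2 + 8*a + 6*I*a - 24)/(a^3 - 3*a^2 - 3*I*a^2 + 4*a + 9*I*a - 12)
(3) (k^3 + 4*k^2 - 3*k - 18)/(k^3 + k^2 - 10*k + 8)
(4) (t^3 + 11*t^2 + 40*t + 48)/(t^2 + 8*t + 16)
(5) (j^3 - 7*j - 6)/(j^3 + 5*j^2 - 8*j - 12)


(1) = (p + 3)/(p + 5)
(2) = (a + 2*I)/(a + I)
(3) = (k^2 + 6*k + 9)/(k^2 + 3*k - 4)
(4) = t + 3
(5) = (j^2 - j - 6)/(j^2 + 4*j - 12)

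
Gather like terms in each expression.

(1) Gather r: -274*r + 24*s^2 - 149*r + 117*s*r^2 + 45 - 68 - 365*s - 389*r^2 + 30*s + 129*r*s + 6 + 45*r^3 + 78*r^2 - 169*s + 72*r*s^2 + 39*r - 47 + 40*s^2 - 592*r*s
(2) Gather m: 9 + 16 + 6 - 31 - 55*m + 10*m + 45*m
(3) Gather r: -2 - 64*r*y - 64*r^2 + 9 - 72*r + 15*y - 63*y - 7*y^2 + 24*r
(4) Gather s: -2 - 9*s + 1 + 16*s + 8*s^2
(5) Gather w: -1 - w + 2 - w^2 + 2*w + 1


(1) = 45*r^3 + r^2*(117*s - 311) + r*(72*s^2 - 463*s - 384) + 64*s^2 - 504*s - 64
(2) = 0
(3) = -64*r^2 + r*(-64*y - 48) - 7*y^2 - 48*y + 7
(4) = 8*s^2 + 7*s - 1
(5) = -w^2 + w + 2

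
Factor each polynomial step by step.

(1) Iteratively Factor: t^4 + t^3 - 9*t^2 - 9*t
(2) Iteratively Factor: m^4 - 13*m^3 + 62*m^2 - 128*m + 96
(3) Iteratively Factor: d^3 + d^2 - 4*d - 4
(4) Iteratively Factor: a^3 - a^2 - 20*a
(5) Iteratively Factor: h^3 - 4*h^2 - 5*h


(1) = (t - 3)*(t^3 + 4*t^2 + 3*t) = (t - 3)*(t + 3)*(t^2 + t) = (t - 3)*(t + 1)*(t + 3)*(t)
(2) = (m - 3)*(m^3 - 10*m^2 + 32*m - 32) = (m - 4)*(m - 3)*(m^2 - 6*m + 8) = (m - 4)*(m - 3)*(m - 2)*(m - 4)
(3) = (d - 2)*(d^2 + 3*d + 2) = (d - 2)*(d + 2)*(d + 1)
(4) = (a + 4)*(a^2 - 5*a) = a*(a + 4)*(a - 5)
(5) = (h - 5)*(h^2 + h) = h*(h - 5)*(h + 1)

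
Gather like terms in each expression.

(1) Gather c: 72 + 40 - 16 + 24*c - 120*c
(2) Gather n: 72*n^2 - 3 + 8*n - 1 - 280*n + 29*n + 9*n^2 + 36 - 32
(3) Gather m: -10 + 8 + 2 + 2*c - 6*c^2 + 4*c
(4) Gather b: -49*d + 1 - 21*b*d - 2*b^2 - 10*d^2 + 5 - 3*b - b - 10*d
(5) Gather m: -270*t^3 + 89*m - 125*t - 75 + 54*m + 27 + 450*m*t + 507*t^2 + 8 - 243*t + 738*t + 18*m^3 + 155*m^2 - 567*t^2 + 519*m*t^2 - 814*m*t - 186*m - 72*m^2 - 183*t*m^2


(1) = 96 - 96*c
(2) = 81*n^2 - 243*n
(3) = -6*c^2 + 6*c
(4) = -2*b^2 + b*(-21*d - 4) - 10*d^2 - 59*d + 6
(5) = 18*m^3 + m^2*(83 - 183*t) + m*(519*t^2 - 364*t - 43) - 270*t^3 - 60*t^2 + 370*t - 40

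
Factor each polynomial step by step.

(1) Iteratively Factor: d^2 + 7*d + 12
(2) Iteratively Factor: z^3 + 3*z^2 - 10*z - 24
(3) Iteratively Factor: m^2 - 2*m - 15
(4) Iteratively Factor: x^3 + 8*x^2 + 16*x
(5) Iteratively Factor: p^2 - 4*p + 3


(1) = (d + 3)*(d + 4)
(2) = (z + 2)*(z^2 + z - 12) = (z - 3)*(z + 2)*(z + 4)
(3) = (m - 5)*(m + 3)
(4) = (x + 4)*(x^2 + 4*x) = x*(x + 4)*(x + 4)
(5) = (p - 3)*(p - 1)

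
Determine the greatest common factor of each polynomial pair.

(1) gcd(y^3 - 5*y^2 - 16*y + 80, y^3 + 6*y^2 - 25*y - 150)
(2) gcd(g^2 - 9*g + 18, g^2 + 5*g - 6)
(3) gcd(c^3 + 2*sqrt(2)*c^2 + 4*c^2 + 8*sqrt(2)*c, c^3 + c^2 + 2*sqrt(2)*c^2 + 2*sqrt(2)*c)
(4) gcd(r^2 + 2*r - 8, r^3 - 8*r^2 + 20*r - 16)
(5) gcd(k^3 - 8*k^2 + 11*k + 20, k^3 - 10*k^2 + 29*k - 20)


(1) = gcd((y - 5)*(y - 4)*(y + 4), (y - 5)*(y + 5)*(y + 6)) = y - 5
(2) = 1
(3) = gcd(c*(c + 4)*(c + 2*sqrt(2)), c*(c + 1)*(c + 2*sqrt(2))) = c^2 + 2*sqrt(2)*c
(4) = gcd((r - 2)*(r + 4), (r - 4)*(r - 2)^2) = r - 2
(5) = gcd((k - 5)*(k - 4)*(k + 1), (k - 5)*(k - 4)*(k - 1)) = k^2 - 9*k + 20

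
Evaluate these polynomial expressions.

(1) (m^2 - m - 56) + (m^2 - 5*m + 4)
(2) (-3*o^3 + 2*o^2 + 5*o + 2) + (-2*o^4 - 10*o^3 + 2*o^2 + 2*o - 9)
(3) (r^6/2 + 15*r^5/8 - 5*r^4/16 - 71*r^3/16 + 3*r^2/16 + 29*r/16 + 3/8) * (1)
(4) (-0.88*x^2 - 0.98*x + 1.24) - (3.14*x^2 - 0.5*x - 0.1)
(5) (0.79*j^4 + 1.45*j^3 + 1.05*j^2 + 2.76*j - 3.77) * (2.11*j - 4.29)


(1) = 2*m^2 - 6*m - 52
(2) = -2*o^4 - 13*o^3 + 4*o^2 + 7*o - 7
(3) = r^6/2 + 15*r^5/8 - 5*r^4/16 - 71*r^3/16 + 3*r^2/16 + 29*r/16 + 3/8
(4) = -4.02*x^2 - 0.48*x + 1.34
(5) = 1.6669*j^5 - 0.3296*j^4 - 4.005*j^3 + 1.3191*j^2 - 19.7951*j + 16.1733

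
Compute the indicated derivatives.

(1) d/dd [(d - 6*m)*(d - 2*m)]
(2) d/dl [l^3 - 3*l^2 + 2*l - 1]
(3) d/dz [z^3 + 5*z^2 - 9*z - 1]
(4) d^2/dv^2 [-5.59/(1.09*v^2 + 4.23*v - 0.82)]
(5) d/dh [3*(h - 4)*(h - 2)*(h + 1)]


(1) = 2*d - 8*m
(2) = 3*l^2 - 6*l + 2
(3) = 3*z^2 + 10*z - 9
(4) = (13.282958*v^2 + 51.547626*v - 5.59*(2.18*v + 4.23)*(4.36*v + 8.46) - 9.992684)/(1.09*v^2 + 4.23*v - 0.82)^3
(5) = 9*h^2 - 30*h + 6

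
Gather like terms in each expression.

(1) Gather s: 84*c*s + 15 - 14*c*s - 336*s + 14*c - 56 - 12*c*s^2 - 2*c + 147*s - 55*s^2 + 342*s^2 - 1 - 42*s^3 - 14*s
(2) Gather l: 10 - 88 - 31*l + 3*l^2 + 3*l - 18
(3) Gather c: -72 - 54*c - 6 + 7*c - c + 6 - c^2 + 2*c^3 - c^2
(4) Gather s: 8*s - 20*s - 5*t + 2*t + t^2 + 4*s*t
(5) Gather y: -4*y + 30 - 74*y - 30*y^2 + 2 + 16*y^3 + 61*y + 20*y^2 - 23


(1) = 12*c - 42*s^3 + s^2*(287 - 12*c) + s*(70*c - 203) - 42
(2) = 3*l^2 - 28*l - 96
(3) = 2*c^3 - 2*c^2 - 48*c - 72
(4) = s*(4*t - 12) + t^2 - 3*t
(5) = 16*y^3 - 10*y^2 - 17*y + 9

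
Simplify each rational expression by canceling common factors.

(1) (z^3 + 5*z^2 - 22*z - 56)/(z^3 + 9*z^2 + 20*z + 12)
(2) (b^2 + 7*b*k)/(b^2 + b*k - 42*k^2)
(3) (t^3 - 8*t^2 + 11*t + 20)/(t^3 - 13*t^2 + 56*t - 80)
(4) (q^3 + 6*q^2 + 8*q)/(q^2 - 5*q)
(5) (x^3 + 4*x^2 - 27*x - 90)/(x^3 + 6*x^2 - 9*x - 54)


(1) = (z^2 + 3*z - 28)/(z^2 + 7*z + 6)
(2) = b/(b - 6*k)
(3) = (t + 1)/(t - 4)
(4) = (q^2 + 6*q + 8)/(q - 5)
(5) = (x - 5)/(x - 3)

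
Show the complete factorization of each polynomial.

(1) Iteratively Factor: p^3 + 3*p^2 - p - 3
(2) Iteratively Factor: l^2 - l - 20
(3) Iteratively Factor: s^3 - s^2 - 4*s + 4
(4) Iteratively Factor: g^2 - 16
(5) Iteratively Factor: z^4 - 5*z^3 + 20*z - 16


(1) = (p + 1)*(p^2 + 2*p - 3) = (p - 1)*(p + 1)*(p + 3)
(2) = (l + 4)*(l - 5)
(3) = (s + 2)*(s^2 - 3*s + 2) = (s - 2)*(s + 2)*(s - 1)
(4) = (g + 4)*(g - 4)
(5) = (z - 4)*(z^3 - z^2 - 4*z + 4) = (z - 4)*(z - 1)*(z^2 - 4) = (z - 4)*(z - 2)*(z - 1)*(z + 2)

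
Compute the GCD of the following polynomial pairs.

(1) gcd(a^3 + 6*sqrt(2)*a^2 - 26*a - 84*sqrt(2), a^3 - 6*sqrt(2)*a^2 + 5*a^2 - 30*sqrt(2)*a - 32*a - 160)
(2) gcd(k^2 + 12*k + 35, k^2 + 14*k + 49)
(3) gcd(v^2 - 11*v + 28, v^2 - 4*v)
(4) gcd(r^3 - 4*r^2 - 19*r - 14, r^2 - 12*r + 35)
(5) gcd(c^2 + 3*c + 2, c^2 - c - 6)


(1) = a + 2*sqrt(2)
(2) = k + 7
(3) = v - 4
(4) = r - 7
(5) = gcd((c + 1)*(c + 2), (c - 3)*(c + 2)) = c + 2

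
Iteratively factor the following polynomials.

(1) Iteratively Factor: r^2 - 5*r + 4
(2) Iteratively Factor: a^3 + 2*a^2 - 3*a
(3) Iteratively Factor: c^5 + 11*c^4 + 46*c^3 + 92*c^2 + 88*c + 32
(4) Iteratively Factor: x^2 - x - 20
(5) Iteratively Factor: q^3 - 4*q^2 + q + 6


(1) = (r - 4)*(r - 1)
(2) = (a + 3)*(a^2 - a) = a*(a + 3)*(a - 1)
(3) = (c + 4)*(c^4 + 7*c^3 + 18*c^2 + 20*c + 8) = (c + 2)*(c + 4)*(c^3 + 5*c^2 + 8*c + 4) = (c + 2)^2*(c + 4)*(c^2 + 3*c + 2) = (c + 2)^3*(c + 4)*(c + 1)
(4) = (x + 4)*(x - 5)
(5) = (q - 2)*(q^2 - 2*q - 3) = (q - 3)*(q - 2)*(q + 1)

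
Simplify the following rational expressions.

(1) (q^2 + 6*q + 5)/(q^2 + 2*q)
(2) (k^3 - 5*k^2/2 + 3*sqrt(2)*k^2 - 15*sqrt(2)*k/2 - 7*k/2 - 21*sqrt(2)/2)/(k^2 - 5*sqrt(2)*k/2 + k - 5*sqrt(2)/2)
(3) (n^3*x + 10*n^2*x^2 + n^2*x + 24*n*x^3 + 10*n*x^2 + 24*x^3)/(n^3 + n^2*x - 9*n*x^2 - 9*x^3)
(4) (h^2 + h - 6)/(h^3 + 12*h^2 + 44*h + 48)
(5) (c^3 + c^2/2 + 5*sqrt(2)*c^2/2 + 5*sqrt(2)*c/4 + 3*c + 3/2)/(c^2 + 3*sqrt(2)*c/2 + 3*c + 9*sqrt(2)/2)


(1) = (q^2 + 6*q + 5)/(q^2 + 2*q)
(2) = (4*k^2 + k*(-14 + 12*sqrt(2)) - 42*sqrt(2))/(4*k - 10*sqrt(2))
(3) = (-n^3*x - 10*n^2*x^2 - n^2*x - 24*n*x^3 - 10*n*x^2 - 24*x^3)/(-n^3 - n^2*x + 9*n*x^2 + 9*x^3)
(4) = (h^2 + h - 6)/(h^3 + 12*h^2 + 44*h + 48)
(5) = (8*c^2 + c*(4 + 8*sqrt(2)) + 4*sqrt(2))/(8*c + 24)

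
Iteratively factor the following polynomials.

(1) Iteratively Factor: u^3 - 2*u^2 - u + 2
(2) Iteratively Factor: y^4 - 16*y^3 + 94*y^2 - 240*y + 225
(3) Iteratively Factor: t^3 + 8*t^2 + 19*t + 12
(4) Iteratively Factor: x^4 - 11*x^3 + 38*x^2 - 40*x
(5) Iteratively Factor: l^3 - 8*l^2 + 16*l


(1) = (u - 2)*(u^2 - 1) = (u - 2)*(u + 1)*(u - 1)
(2) = (y - 3)*(y^3 - 13*y^2 + 55*y - 75) = (y - 5)*(y - 3)*(y^2 - 8*y + 15) = (y - 5)^2*(y - 3)*(y - 3)
(3) = (t + 4)*(t^2 + 4*t + 3) = (t + 3)*(t + 4)*(t + 1)
(4) = (x - 2)*(x^3 - 9*x^2 + 20*x) = x*(x - 2)*(x^2 - 9*x + 20) = x*(x - 4)*(x - 2)*(x - 5)
(5) = (l - 4)*(l^2 - 4*l) = (l - 4)^2*(l)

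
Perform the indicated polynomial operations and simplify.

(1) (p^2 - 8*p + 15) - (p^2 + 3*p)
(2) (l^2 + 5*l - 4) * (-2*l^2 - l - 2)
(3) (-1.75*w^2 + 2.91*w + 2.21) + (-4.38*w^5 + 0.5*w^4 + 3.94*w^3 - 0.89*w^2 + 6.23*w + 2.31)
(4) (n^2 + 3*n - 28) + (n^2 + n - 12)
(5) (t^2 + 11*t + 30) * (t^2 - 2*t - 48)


(1) = 15 - 11*p
(2) = -2*l^4 - 11*l^3 + l^2 - 6*l + 8
(3) = -4.38*w^5 + 0.5*w^4 + 3.94*w^3 - 2.64*w^2 + 9.14*w + 4.52
(4) = 2*n^2 + 4*n - 40
(5) = t^4 + 9*t^3 - 40*t^2 - 588*t - 1440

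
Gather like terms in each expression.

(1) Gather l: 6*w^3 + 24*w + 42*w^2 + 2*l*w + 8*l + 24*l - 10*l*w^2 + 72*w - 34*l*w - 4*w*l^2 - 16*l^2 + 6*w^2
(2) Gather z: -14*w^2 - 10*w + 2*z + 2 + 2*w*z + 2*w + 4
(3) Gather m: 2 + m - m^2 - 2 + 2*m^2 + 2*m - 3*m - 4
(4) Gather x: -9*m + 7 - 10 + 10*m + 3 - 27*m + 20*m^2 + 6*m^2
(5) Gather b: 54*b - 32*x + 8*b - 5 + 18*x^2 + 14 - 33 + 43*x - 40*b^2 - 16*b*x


(1) = l^2*(-4*w - 16) + l*(-10*w^2 - 32*w + 32) + 6*w^3 + 48*w^2 + 96*w
(2) = -14*w^2 - 8*w + z*(2*w + 2) + 6
(3) = m^2 - 4
(4) = 26*m^2 - 26*m
(5) = -40*b^2 + b*(62 - 16*x) + 18*x^2 + 11*x - 24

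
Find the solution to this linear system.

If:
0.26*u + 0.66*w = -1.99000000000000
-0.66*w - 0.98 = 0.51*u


Then:
u = 4.04
w = -4.61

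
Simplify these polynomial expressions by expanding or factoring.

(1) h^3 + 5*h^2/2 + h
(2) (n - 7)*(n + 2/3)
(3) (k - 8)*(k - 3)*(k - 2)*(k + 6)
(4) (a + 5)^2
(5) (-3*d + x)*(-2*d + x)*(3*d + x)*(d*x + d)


(1) = h*(h + 1/2)*(h + 2)
(2) = n^2 - 19*n/3 - 14/3
(3) = k^4 - 7*k^3 - 32*k^2 + 228*k - 288
(4) = a^2 + 10*a + 25
(5) = 18*d^4*x + 18*d^4 - 9*d^3*x^2 - 9*d^3*x - 2*d^2*x^3 - 2*d^2*x^2 + d*x^4 + d*x^3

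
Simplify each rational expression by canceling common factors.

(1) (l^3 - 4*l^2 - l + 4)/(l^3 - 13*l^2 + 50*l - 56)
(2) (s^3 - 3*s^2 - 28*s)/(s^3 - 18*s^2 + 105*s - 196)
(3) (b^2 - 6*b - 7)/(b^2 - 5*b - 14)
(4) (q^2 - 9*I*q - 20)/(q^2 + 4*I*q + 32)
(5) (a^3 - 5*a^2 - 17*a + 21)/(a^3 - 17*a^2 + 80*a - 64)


(1) = (l^2 - 1)/(l^2 - 9*l + 14)
(2) = (s^2 + 4*s)/(s^2 - 11*s + 28)
(3) = (b + 1)/(b + 2)
(4) = (q - 5*I)/(q + 8*I)
(5) = (a^2 - 4*a - 21)/(a^2 - 16*a + 64)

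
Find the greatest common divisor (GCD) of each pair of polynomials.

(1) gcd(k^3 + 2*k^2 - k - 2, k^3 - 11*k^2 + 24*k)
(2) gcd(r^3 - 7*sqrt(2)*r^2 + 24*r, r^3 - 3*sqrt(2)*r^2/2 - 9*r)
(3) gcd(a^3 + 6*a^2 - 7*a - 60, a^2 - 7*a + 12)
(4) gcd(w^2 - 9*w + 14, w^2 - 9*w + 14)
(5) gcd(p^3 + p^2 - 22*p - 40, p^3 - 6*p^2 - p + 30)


(1) = 1
(2) = r^2 - 3*sqrt(2)*r
(3) = gcd((a - 3)*(a + 4)*(a + 5), (a - 4)*(a - 3)) = a - 3
(4) = gcd((w - 7)*(w - 2), (w - 7)*(w - 2)) = w^2 - 9*w + 14
(5) = gcd((p - 5)*(p + 2)*(p + 4), (p - 5)*(p - 3)*(p + 2)) = p^2 - 3*p - 10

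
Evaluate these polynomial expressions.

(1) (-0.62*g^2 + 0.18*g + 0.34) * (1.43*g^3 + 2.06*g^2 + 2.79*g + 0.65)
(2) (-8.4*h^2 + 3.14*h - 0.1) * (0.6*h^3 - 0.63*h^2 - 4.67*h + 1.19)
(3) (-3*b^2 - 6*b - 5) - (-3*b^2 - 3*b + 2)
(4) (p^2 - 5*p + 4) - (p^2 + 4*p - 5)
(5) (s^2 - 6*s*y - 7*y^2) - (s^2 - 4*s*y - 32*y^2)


(1) = -0.8866*g^5 - 1.0198*g^4 - 0.8728*g^3 + 0.7996*g^2 + 1.0656*g + 0.221
(2) = -5.04*h^5 + 7.176*h^4 + 37.1898*h^3 - 24.5968*h^2 + 4.2036*h - 0.119
(3) = -3*b - 7
(4) = 9 - 9*p
(5) = -2*s*y + 25*y^2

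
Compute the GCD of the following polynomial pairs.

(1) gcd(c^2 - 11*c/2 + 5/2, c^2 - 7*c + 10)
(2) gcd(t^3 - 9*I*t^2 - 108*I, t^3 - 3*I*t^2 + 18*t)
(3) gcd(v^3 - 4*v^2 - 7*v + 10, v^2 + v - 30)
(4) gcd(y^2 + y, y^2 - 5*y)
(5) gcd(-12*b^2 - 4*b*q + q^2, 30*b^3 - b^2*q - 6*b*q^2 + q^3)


(1) = gcd((c - 5)*(c - 1/2), (c - 5)*(c - 2)) = c - 5
(2) = gcd((t - 6*I)^2*(t + 3*I), t*(t - 6*I)*(t + 3*I)) = t^2 - 3*I*t + 18
(3) = v - 5
(4) = gcd(y*(y + 1), y*(y - 5)) = y
(5) = gcd((-6*b + q)*(2*b + q), (-5*b + q)*(-3*b + q)*(2*b + q)) = 2*b + q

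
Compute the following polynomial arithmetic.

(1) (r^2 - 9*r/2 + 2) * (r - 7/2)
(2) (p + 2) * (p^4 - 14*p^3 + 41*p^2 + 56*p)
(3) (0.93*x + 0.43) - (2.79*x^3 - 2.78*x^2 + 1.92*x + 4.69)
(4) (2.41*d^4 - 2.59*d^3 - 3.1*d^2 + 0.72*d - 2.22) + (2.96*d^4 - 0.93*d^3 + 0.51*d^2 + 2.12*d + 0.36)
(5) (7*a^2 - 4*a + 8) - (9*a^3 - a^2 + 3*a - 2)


(1) = r^3 - 8*r^2 + 71*r/4 - 7
(2) = p^5 - 12*p^4 + 13*p^3 + 138*p^2 + 112*p
(3) = -2.79*x^3 + 2.78*x^2 - 0.99*x - 4.26
(4) = 5.37*d^4 - 3.52*d^3 - 2.59*d^2 + 2.84*d - 1.86
(5) = -9*a^3 + 8*a^2 - 7*a + 10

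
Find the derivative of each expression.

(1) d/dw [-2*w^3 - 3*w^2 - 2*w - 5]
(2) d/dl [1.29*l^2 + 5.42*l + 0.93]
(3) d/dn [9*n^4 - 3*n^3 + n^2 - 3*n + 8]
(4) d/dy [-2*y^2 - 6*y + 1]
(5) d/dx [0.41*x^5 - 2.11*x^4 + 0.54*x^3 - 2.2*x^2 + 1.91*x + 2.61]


(1) = -6*w^2 - 6*w - 2
(2) = 2.58*l + 5.42
(3) = 36*n^3 - 9*n^2 + 2*n - 3
(4) = -4*y - 6
(5) = 2.05*x^4 - 8.44*x^3 + 1.62*x^2 - 4.4*x + 1.91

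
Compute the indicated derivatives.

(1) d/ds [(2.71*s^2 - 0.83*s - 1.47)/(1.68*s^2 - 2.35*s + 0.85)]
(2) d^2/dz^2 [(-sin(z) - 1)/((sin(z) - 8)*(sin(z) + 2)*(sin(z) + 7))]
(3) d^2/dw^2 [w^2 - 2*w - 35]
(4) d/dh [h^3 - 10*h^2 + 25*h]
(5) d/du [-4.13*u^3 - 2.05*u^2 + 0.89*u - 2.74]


(1) = (-4.9741*s^2 + 9.5462*s - 4.16)/(2.8224*s^4 - 7.896*s^3 + 8.3785*s^2 - 3.995*s + 0.7225)
(2) = 2*(2*sin(z)^7 + 6*sin(z)^6 + 119*sin(z)^5 + 692*sin(z)^4 + 686*sin(z)^3 - 1843*sin(z)^2 + 2526*sin(z) + 3020)/((sin(z) - 8)^3*(sin(z) + 2)^3*(sin(z) + 7)^3)
(3) = 2
(4) = 3*h^2 - 20*h + 25
(5) = -12.39*u^2 - 4.1*u + 0.89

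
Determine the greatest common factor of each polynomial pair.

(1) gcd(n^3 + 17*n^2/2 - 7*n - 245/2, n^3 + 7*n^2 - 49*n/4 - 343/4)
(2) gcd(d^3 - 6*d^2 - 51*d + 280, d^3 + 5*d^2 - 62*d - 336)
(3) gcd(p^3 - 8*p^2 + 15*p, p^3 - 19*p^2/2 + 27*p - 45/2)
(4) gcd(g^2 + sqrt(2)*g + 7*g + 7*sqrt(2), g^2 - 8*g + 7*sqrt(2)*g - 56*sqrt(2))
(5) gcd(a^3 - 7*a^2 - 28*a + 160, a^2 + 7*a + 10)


(1) = n^2 + 7*n/2 - 49/2
(2) = d^2 - d - 56
(3) = p^2 - 8*p + 15
(4) = 1
(5) = a + 5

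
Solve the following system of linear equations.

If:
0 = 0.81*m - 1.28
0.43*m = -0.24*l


Then:
l = -2.83
m = 1.58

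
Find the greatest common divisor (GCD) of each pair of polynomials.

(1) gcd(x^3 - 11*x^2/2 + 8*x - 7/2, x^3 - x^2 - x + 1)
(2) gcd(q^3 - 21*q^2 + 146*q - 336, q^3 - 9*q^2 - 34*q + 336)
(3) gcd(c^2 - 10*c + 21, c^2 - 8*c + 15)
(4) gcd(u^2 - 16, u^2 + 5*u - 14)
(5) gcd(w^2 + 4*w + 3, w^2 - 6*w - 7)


(1) = x^2 - 2*x + 1
(2) = gcd((q - 8)*(q - 7)*(q - 6), (q - 8)*(q - 7)*(q + 6)) = q^2 - 15*q + 56
(3) = gcd((c - 7)*(c - 3), (c - 5)*(c - 3)) = c - 3
(4) = 1
(5) = w + 1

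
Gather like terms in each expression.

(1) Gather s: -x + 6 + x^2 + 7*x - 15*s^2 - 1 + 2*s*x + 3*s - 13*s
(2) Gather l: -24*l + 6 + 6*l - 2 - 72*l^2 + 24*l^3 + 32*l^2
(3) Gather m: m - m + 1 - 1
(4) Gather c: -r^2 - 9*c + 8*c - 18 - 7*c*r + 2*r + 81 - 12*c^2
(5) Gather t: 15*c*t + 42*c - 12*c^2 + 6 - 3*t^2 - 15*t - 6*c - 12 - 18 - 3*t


(1) = -15*s^2 + s*(2*x - 10) + x^2 + 6*x + 5
(2) = 24*l^3 - 40*l^2 - 18*l + 4
(3) = 0
(4) = -12*c^2 + c*(-7*r - 1) - r^2 + 2*r + 63
(5) = -12*c^2 + 36*c - 3*t^2 + t*(15*c - 18) - 24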